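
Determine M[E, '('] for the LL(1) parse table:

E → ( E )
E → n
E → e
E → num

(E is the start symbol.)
E → ( E )

To find M[E, '('], we find productions for E where '(' is in the predict set (PREDICT(N → α) = (FIRST(α) \ {ε}) ∪ (FOLLOW(N) if α ⇒* ε)).

E → ( E ): PREDICT = { '(' }
  '(' is in predict set, so this production goes in M[E, '(']
E → n: PREDICT = { 'n' }
E → e: PREDICT = { 'e' }
E → num: PREDICT = { 'num' }

M[E, '('] = E → ( E )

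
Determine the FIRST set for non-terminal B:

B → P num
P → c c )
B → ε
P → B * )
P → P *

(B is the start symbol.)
{ '*', 'c', ε }

To compute FIRST(B), examine every production with B on the left-hand side, reading each right-hand side left to right until a non-nullable symbol is reached.

FIRST sets of the other non-terminals involved (by the same procedure, iterated to a fixed point):
  FIRST(P) = { '*', 'c' }

From B → P num:
  - P is a non-terminal: add FIRST(P) \ {ε} = { '*', 'c' }
    P is not nullable, so stop
From B → ε:
  - ε-production, so ε ∈ FIRST(B)

Collecting: FIRST(B) = { '*', 'c', ε }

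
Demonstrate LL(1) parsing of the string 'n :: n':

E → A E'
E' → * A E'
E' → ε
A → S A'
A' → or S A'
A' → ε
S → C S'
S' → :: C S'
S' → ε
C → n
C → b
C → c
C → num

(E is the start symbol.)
Stack is shown with the top on the left.

Stack            Input     Action
---------------------------------
E $              n :: n $  output E → A E'
A E' $           n :: n $  output A → S A'
S A' E' $        n :: n $  output S → C S'
C S' A' E' $     n :: n $  output C → n
n S' A' E' $     n :: n $  match 'n'
S' A' E' $       :: n $    output S' → :: C S'
:: C S' A' E' $  :: n $    match '::'
C S' A' E' $     n $       output C → n
n S' A' E' $     n $       match 'n'
S' A' E' $       $         output S' → ε
A' E' $          $         output A' → ε
E' $             $         output E' → ε
$                $         accept

The string is accepted.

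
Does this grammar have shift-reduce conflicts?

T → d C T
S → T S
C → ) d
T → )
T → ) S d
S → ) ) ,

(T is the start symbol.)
A shift-reduce conflict occurs when an LR(0) state has both:
  - a complete (reduce) item [A → α .] (dot at the end), and
  - a shift item [B → β . c γ] (dot before a terminal).

Augment with T' → T and build the canonical LR(0) collection (I0 = CLOSURE({[T' → . T]}), then GOTO on every symbol after a dot until no new states appear). It has 15 states:
  I0: { [T → . ) S d], [T → . )], [T → . d C T], [T' → . T] }  — shift
  I1: { [S → . ) ) ,], [S → . T S], [T → ) . S d], [T → ) .], [T → . ) S d], [T → . )], [T → . d C T] }  — shift, reduce
  I2: { [T' → T .] }  — accept
  I3: { [C → . ) d], [T → d . C T] }  — shift
  I4: { [C → ) . d] }  — shift
  I5: { [T → . ) S d], [T → . )], [T → . d C T], [T → d C . T] }  — shift
  I6: { [T → d C T .] }  — reduce
  I7: { [C → ) d .] }  — reduce
  I8: { [S → ) . ) ,], [S → . ) ) ,], [S → . T S], [T → ) . S d], [T → ) .], [T → . ) S d], [T → . )], [T → . d C T] }  — shift, reduce
  I9: { [T → ) S . d] }  — shift
  I10: { [S → . ) ) ,], [S → . T S], [S → T . S], [T → . ) S d], [T → . )], [T → . d C T] }  — shift
  I11: { [S → T S .] }  — reduce
  I12: { [T → ) S d .] }  — reduce
  I13: { [S → ) ) . ,], [S → ) . ) ,], [S → . ) ) ,], [S → . T S], [T → ) . S d], [T → ) .], [T → . ) S d], [T → . )], [T → . d C T] }  — shift, reduce
  I14: { [S → ) ) , .] }  — reduce

I1 contains reduce item [T → ) .] and shift items [S → . ) ) ,], [T → . )], [T → . ) S d], [T → . d C T] — shift-reduce conflict.
I8 contains reduce item [T → ) .] and shift items [S → . ) ) ,], [S → ) . ) ,], [T → . )], [T → . ) S d], [T → . d C T] — shift-reduce conflict.
I13 contains reduce item [T → ) .] and shift items [S → . ) ) ,], [S → ) . ) ,], [S → ) ) . ,], [T → . )], [T → . ) S d], [T → . d C T] — shift-reduce conflict.

Answer: Yes — I1: [T → ) .] vs [S → . ) ) ,]; I8: [T → ) .] vs [S → . ) ) ,]; I13: [T → ) .] vs [S → . ) ) ,]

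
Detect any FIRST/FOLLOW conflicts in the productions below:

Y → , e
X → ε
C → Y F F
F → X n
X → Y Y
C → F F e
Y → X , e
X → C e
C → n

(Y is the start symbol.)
Yes. X → Y Y with FOLLOW(X) on { ',', 'n' }; X → C e with FOLLOW(X) on { ',', 'n' }

A FIRST/FOLLOW conflict occurs when a non-terminal N has a nullable alternative N → β (β ⇒* ε) and another alternative N → α with FIRST(α) ∩ FOLLOW(N) ≠ ∅: on such a lookahead the parser cannot decide between expanding α and letting N vanish via β.

Nullable non-terminals: X.
FIRST sets used below: FIRST(Y) = { ',', 'n' }, FIRST(C) = { ',', 'n' }

X: nullable alternative(s) X → ε; FOLLOW(X) = { ',', 'n' }
  X → ε: FIRST \ {ε} = { } — this is the only nullable alternative, skip
  X → Y Y: FIRST \ {ε} = { ',', 'n' } — overlaps FOLLOW(X) on { ',', 'n' }: CONFLICT
  X → C e: FIRST \ {ε} = { ',', 'n' } — overlaps FOLLOW(X) on { ',', 'n' }: CONFLICT

C, F, Y have no nullable alternative, so no FIRST/FOLLOW check is needed there.

So the grammar has 2 FIRST/FOLLOW conflicts (marked CONFLICT above).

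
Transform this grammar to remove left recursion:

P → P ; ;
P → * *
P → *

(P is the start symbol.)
P → * * P'
P → * P'
P' → ; ; P'
P' → ε

P is directly left-recursive. The standard transformation for
  A → A α₁ | ... | A α_m | β₁ | ... | β_n
is
  A  → β₁ A' | ... | β_n A'
  A' → α₁ A' | ... | α_m A' | ε

P → * * becomes P → * * P'
P → * becomes P → * P'
P → P ; ; becomes P' → ; ; P'
Add P' → ε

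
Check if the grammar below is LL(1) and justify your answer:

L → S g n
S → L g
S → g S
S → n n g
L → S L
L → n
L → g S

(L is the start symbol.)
No. Predict set conflict for L: { 'g', 'n' }

Relevant sets:
  FIRST(S) = { 'g', 'n' }
  FIRST(L) = { 'g', 'n' }

For L:
  PREDICT(L → S g n) = { 'g', 'n' }
  PREDICT(L → S L) = { 'g', 'n' }
  PREDICT(L → n) = { 'n' }
  PREDICT(L → g S) = { 'g' }
For S:
  PREDICT(S → L g) = { 'g', 'n' }
  PREDICT(S → g S) = { 'g' }
  PREDICT(S → n n g) = { 'n' }

Conflict found: Predict set conflict for L: { 'g', 'n' }
The grammar is NOT LL(1).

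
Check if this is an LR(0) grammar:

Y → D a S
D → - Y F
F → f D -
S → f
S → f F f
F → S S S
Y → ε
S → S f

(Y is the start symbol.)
No. Shift-reduce conflict between [Y → .] and [D → . - Y F]

Augment with Y' → Y and build the canonical LR(0) collection (I0 = CLOSURE({[Y' → . Y]}), then GOTO on every symbol after a dot until no new states appear). It has 19 states:
  I0: { [D → . - Y F], [Y → . D a S], [Y → .], [Y' → . Y] }  — shift, reduce
  I1: { [D → - . Y F], [D → . - Y F], [Y → . D a S], [Y → .] }  — shift, reduce
  I2: { [Y → D . a S] }  — shift
  I3: { [Y' → Y .] }  — accept
  I4: { [S → . S f], [S → . f F f], [S → . f], [Y → D a . S] }  — shift
  I5: { [S → S . f], [Y → D a S .] }  — shift, reduce
  I6: { [F → . S S S], [F → . f D -], [S → . S f], [S → . f F f], [S → . f], [S → f . F f], [S → f .] }  — shift, reduce
  I7: { [S → f F . f] }  — shift
  I8: { [F → S . S S], [S → . S f], [S → . f F f], [S → . f], [S → S . f] }  — shift
  I9: { [D → . - Y F], [F → . S S S], [F → . f D -], [F → f . D -], [S → . S f], [S → . f F f], [S → . f], [S → f . F f], [S → f .] }  — shift, reduce
  I10: { [F → f D . -] }  — shift
  I11: { [F → f D - .] }  — reduce
  I12: { [F → S S . S], [S → . S f], [S → . f F f], [S → . f], [S → S . f] }  — shift
  I13: { [F → . S S S], [F → . f D -], [S → . S f], [S → . f F f], [S → . f], [S → S f .], [S → f . F f], [S → f .] }  — shift, 2 reduces
  I14: { [F → S S S .], [S → S . f] }  — shift, reduce
  I15: { [S → S f .] }  — reduce
  I16: { [S → f F f .] }  — reduce
  I17: { [D → - Y . F], [F → . S S S], [F → . f D -], [S → . S f], [S → . f F f], [S → . f] }  — shift
  I18: { [D → - Y F .] }  — reduce

Conflict in state I0:
  Shift-reduce conflict between [Y → .] and [D → . - Y F]
So the grammar is NOT LR(0).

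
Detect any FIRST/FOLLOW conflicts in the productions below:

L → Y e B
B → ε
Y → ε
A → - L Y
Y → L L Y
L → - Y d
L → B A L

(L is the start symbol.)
A FIRST/FOLLOW conflict occurs when a non-terminal N has a nullable alternative N → β (β ⇒* ε) and another alternative N → α with FIRST(α) ∩ FOLLOW(N) ≠ ∅: on such a lookahead the parser cannot decide between expanding α and letting N vanish via β.

Nullable non-terminals: B, Y.
FIRST sets used below: FIRST(L) = { '-', 'e' }
B has a nullable alternative but only one production, so nothing to check.

Y: nullable alternative(s) Y → ε; FOLLOW(Y) = { '-', 'd', 'e' }
  Y → ε: FIRST \ {ε} = { } — this is the only nullable alternative, skip
  Y → L L Y: FIRST \ {ε} = { '-', 'e' } — overlaps FOLLOW(Y) on { '-', 'e' }: CONFLICT

A, L have no nullable alternative, so no FIRST/FOLLOW check is needed there.

So the grammar has 1 FIRST/FOLLOW conflict (marked CONFLICT above).

Answer: Yes. Y → L L Y with FOLLOW(Y) on { '-', 'e' }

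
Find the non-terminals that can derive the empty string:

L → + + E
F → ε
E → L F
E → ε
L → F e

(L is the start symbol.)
ε-productions: F → ε, E → ε
So F, E are immediately nullable.
No further non-terminal can be added: every production for the remaining non-terminals contains a terminal or a non-nullable non-terminal.
Nullable = { 'E', 'F' }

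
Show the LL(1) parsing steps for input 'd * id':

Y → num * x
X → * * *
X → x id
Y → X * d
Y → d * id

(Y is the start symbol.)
Stack is shown with the top on the left.

Stack     Input     Action
--------------------------
Y $       d * id $  output Y → d * id
d * id $  d * id $  match 'd'
* id $    * id $    match '*'
id $      id $      match 'id'
$         $         accept

The string is accepted.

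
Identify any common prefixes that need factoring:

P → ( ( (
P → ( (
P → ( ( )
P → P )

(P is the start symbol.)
Yes, P has productions with common prefix '( ('

Left-factoring is needed when two productions for the same non-terminal
share a common prefix on the right-hand side.

Productions for P:
  P → ( ( (
  P → ( (
  P → ( ( )
  P → P )

Found common prefix '( (' in productions for P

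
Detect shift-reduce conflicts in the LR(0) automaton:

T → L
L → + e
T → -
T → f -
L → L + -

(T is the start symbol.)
Yes — I3: [T → L .] vs [L → L . + -]

A shift-reduce conflict occurs when an LR(0) state has both:
  - a complete (reduce) item [A → α .] (dot at the end), and
  - a shift item [B → β . c γ] (dot before a terminal).

Augment with T' → T and build the canonical LR(0) collection (I0 = CLOSURE({[T' → . T]}), then GOTO on every symbol after a dot until no new states appear). It has 10 states:
  I0: { [L → . + e], [L → . L + -], [T → . -], [T → . L], [T → . f -], [T' → . T] }  — shift
  I1: { [L → + . e] }  — shift
  I2: { [T → - .] }  — reduce
  I3: { [L → L . + -], [T → L .] }  — shift, reduce
  I4: { [T' → T .] }  — accept
  I5: { [T → f . -] }  — shift
  I6: { [T → f - .] }  — reduce
  I7: { [L → L + . -] }  — shift
  I8: { [L → L + - .] }  — reduce
  I9: { [L → + e .] }  — reduce

I3 contains reduce item [T → L .] and shift item [L → L . + -] — shift-reduce conflict.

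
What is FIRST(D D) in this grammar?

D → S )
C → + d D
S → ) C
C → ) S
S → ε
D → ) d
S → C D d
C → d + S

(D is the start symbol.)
FIRST sets of the non-terminals involved (from the grammar, by fixed-point iteration):
  FIRST(D) = { ')', '+', 'd' }

To compute FIRST(D D), process the symbols left to right:
Symbol D is a non-terminal. Add FIRST(D) \ {ε} = { ')', '+', 'd' }
D is not nullable (ε ∉ FIRST(D)), so stop here.
FIRST(D D) = { ')', '+', 'd' }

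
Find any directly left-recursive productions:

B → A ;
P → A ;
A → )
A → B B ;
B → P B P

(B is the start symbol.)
Direct left recursion occurs when N → N α for some non-terminal N (the right-hand side begins with the left-hand side itself).

B → A ;: starts with A
P → A ;: starts with A
A → ): starts with ')'
A → B B ;: starts with B
B → P B P: starts with P

No direct left recursion found.

Answer: No direct left recursion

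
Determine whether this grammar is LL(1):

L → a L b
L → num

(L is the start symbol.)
For L:
  PREDICT(L → a L b) = { 'a' }
  PREDICT(L → num) = { 'num' }

All predict sets are disjoint. The grammar IS LL(1).

Answer: Yes, the grammar is LL(1).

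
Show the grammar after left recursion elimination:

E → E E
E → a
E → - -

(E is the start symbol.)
E → a E'
E → - - E'
E' → E E'
E' → ε

E is directly left-recursive. The standard transformation for
  A → A α₁ | ... | A α_m | β₁ | ... | β_n
is
  A  → β₁ A' | ... | β_n A'
  A' → α₁ A' | ... | α_m A' | ε

E → a becomes E → a E'
E → - - becomes E → - - E'
E → E E becomes E' → E E'
Add E' → ε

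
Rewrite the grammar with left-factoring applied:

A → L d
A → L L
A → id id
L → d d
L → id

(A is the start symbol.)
A → L A'
A' → d
A' → L
A → id id
L → d d
L → id

Left-factoring transforms A → αβ₁ | αβ₂ into A → αA' and A' → β₁ | β₂
(α is the longest common prefix among the alternatives). Repeat until
no nonterminal has two alternatives with a common prefix.

Round 1: A has alternatives sharing prefix 'L'. Introduce A': A → L A'
  Add: A' → d
  Add: A' → L

No remaining common prefixes — done.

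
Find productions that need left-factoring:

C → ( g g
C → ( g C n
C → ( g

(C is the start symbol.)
Left-factoring is needed when two productions for the same non-terminal
share a common prefix on the right-hand side.

Productions for C:
  C → ( g g
  C → ( g C n
  C → ( g

Found common prefix '( g' in productions for C

Answer: Yes, C has productions with common prefix '( g'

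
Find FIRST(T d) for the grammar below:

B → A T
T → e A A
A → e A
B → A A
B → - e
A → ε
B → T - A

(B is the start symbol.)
{ 'e' }

FIRST sets of the non-terminals involved (from the grammar, by fixed-point iteration):
  FIRST(T) = { 'e' }

To compute FIRST(T d), process the symbols left to right:
Symbol T is a non-terminal. Add FIRST(T) \ {ε} = { 'e' }
T is not nullable (ε ∉ FIRST(T)), so stop here.
FIRST(T d) = { 'e' }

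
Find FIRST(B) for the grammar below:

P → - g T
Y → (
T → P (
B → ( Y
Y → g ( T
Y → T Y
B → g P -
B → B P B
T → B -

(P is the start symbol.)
To compute FIRST(B), examine every production with B on the left-hand side, reading each right-hand side left to right until a non-nullable symbol is reached.

From B → ( Y:
  - '(' is a terminal: add '(' and stop
From B → g P -:
  - g is a terminal: add 'g' and stop
From B → B P B:
  - B is the symbol being defined: contributes nothing new
    B is not nullable, so stop

Collecting: FIRST(B) = { '(', 'g' }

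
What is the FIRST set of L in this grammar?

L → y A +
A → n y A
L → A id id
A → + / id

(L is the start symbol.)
{ '+', 'n', 'y' }

To compute FIRST(L), examine every production with L on the left-hand side, reading each right-hand side left to right until a non-nullable symbol is reached.

FIRST sets of the other non-terminals involved (by the same procedure, iterated to a fixed point):
  FIRST(A) = { '+', 'n' }

From L → y A +:
  - y is a terminal: add 'y' and stop
From L → A id id:
  - A is a non-terminal: add FIRST(A) \ {ε} = { '+', 'n' }
    A is not nullable, so stop

Collecting: FIRST(L) = { '+', 'n', 'y' }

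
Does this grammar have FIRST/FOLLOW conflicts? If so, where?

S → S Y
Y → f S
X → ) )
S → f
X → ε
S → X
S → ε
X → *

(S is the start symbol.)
Yes. S → S Y with FOLLOW(S) on { 'f' }; S → f with FOLLOW(S) on { 'f' }

A FIRST/FOLLOW conflict occurs when a non-terminal N has a nullable alternative N → β (β ⇒* ε) and another alternative N → α with FIRST(α) ∩ FOLLOW(N) ≠ ∅: on such a lookahead the parser cannot decide between expanding α and letting N vanish via β.

Nullable non-terminals: S, X.
FIRST sets used below: FIRST(S) = { ')', '*', 'f', ε }, FIRST(Y) = { 'f' }, FIRST(X) = { ')', '*', ε }

S: nullable alternative(s) S → X, S → ε; FOLLOW(S) = { $, 'f' }
  S → S Y: FIRST \ {ε} = { ')', '*', 'f' } — overlaps FOLLOW(S) on { 'f' }: CONFLICT
  S → f: FIRST \ {ε} = { 'f' } — overlaps FOLLOW(S) on { 'f' }: CONFLICT
  S → X: FIRST \ {ε} = { ')', '*' } — disjoint from FOLLOW(S)
  S → ε: FIRST \ {ε} = { } — disjoint from FOLLOW(S)

X: nullable alternative(s) X → ε; FOLLOW(X) = { $, 'f' }
  X → ) ): FIRST \ {ε} = { ')' } — disjoint from FOLLOW(X)
  X → ε: FIRST \ {ε} = { } — this is the only nullable alternative, skip
  X → *: FIRST \ {ε} = { '*' } — disjoint from FOLLOW(X)

Y has no nullable alternative, so no FIRST/FOLLOW check is needed there.

So the grammar has 2 FIRST/FOLLOW conflicts (marked CONFLICT above).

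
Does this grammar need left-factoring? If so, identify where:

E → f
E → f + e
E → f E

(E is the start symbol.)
Left-factoring is needed when two productions for the same non-terminal
share a common prefix on the right-hand side.

Productions for E:
  E → f
  E → f + e
  E → f E

Found common prefix 'f' in productions for E

Answer: Yes, E has productions with common prefix 'f'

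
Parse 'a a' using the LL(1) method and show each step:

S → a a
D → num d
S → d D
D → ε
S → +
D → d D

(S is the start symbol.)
Stack is shown with the top on the left.

Stack  Input  Action
--------------------
S $    a a $  output S → a a
a a $  a a $  match 'a'
a $    a $    match 'a'
$      $      accept

The string is accepted.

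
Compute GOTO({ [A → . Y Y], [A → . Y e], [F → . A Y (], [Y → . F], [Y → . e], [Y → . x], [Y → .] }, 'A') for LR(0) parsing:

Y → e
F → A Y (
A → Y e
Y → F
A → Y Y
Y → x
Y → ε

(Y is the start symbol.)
GOTO(I, 'A') = CLOSURE({ [A → αX.β] : [A → α.Xβ] ∈ I, X = 'A' })

Items with dot before 'A', with the dot advanced:
  [F → . A Y (] → [F → A . Y (]
Closure of the advanced items:
  [F → A . Y (] has the dot before Y: add [Y → . e], [Y → . F], [Y → . x], [Y → .]
  [Y → . F] has the dot before F: add [F → . A Y (]
  [F → . A Y (] has the dot before A: add [A → . Y e], [A → . Y Y]

GOTO = { [A → . Y Y], [A → . Y e], [F → . A Y (], [F → A . Y (], [Y → . F], [Y → . e], [Y → . x], [Y → .] }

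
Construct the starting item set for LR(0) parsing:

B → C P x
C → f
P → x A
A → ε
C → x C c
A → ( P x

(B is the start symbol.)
First, augment the grammar with B' → B
I₀ = CLOSURE({ [B' → . B] }):
  [B' → . B] has the dot before B: add [B → . C P x]
  [B → . C P x] has the dot before C: add [C → . f], [C → . x C c]
No further items can be added.

I₀ = { [B → . C P x], [B' → . B], [C → . f], [C → . x C c] }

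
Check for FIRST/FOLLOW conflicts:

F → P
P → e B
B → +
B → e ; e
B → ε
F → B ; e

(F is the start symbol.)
No FIRST/FOLLOW conflicts.

A FIRST/FOLLOW conflict occurs when a non-terminal N has a nullable alternative N → β (β ⇒* ε) and another alternative N → α with FIRST(α) ∩ FOLLOW(N) ≠ ∅: on such a lookahead the parser cannot decide between expanding α and letting N vanish via β.

Nullable non-terminals: B.

B: nullable alternative(s) B → ε; FOLLOW(B) = { $, ';' }
  B → +: FIRST \ {ε} = { '+' } — disjoint from FOLLOW(B)
  B → e ; e: FIRST \ {ε} = { 'e' } — disjoint from FOLLOW(B)
  B → ε: FIRST \ {ε} = { } — this is the only nullable alternative, skip

F, P have no nullable alternative, so no FIRST/FOLLOW check is needed there.

No FIRST/FOLLOW conflicts found.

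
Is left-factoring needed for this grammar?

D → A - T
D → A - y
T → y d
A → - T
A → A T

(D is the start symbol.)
Left-factoring is needed when two productions for the same non-terminal
share a common prefix on the right-hand side.

Productions for D:
  D → A - T
  D → A - y
Productions for A:
  A → - T
  A → A T

Found common prefix 'A -' in productions for D

Answer: Yes, D has productions with common prefix 'A -'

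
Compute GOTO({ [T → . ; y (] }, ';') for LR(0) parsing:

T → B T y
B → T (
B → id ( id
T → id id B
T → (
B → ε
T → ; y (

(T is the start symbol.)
{ [T → ; . y (] }

GOTO(I, ';') = CLOSURE({ [A → αX.β] : [A → α.Xβ] ∈ I, X = ';' })

Items with dot before ';', with the dot advanced:
  [T → . ; y (] → [T → ; . y (]
Closure adds nothing (no advanced item has the dot before a non-terminal).

GOTO = { [T → ; . y (] }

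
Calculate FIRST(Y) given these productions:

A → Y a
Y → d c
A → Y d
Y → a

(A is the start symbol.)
To compute FIRST(Y), examine every production with Y on the left-hand side, reading each right-hand side left to right until a non-nullable symbol is reached.

From Y → d c:
  - d is a terminal: add 'd' and stop
From Y → a:
  - a is a terminal: add 'a' and stop

Collecting: FIRST(Y) = { 'a', 'd' }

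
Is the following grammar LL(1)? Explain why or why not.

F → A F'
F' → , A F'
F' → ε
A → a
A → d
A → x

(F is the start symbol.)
Yes, the grammar is LL(1).

A grammar is LL(1) if for each non-terminal N with multiple productions, the predict sets of those productions are pairwise disjoint, where PREDICT(N → α) = (FIRST(α) \ {ε}) ∪ (FOLLOW(N) if α ⇒* ε).

Relevant sets:
  FOLLOW(F') = { $ }

For F':
  PREDICT(F' → ',' A F') = { ',' }
  PREDICT(F' → ε) = { $ }
For A:
  PREDICT(A → a) = { 'a' }
  PREDICT(A → d) = { 'd' }
  PREDICT(A → x) = { 'x' }
F has a single production, so nothing to check there.

All predict sets are disjoint. The grammar IS LL(1).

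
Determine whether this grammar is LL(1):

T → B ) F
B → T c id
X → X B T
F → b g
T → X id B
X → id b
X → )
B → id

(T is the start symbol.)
No. Predict set conflict for T: { ')', 'id' }

A grammar is LL(1) if for each non-terminal N with multiple productions, the predict sets of those productions are pairwise disjoint, where PREDICT(N → α) = (FIRST(α) \ {ε}) ∪ (FOLLOW(N) if α ⇒* ε).

Relevant sets:
  FIRST(B) = { ')', 'id' }
  FIRST(X) = { ')', 'id' }
  FIRST(T) = { ')', 'id' }

For T:
  PREDICT(T → B ')' F) = { ')', 'id' }
  PREDICT(T → X id B) = { ')', 'id' }
For B:
  PREDICT(B → T c id) = { ')', 'id' }
  PREDICT(B → id) = { 'id' }
For X:
  PREDICT(X → X B T) = { ')', 'id' }
  PREDICT(X → id b) = { 'id' }
  PREDICT(X → ')') = { ')' }
F has a single production, so nothing to check there.

Conflict found: Predict set conflict for T: { ')', 'id' }
The grammar is NOT LL(1).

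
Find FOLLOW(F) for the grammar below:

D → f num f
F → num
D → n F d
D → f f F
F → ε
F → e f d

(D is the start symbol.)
{ $, 'd' }

In D → n F d: F is followed by d, add FIRST(d) \ {ε} = { 'd' }
In D → f f F: F is at the end, add FOLLOW(D)

The FOLLOW sets referred to above (computed the same way, to a fixed point):
  FOLLOW(D) = { $ }

Taking the union: FOLLOW(F) = { $, 'd' }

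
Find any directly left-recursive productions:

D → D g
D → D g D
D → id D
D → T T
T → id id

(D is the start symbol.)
Yes, D is left-recursive

Direct left recursion occurs when N → N α for some non-terminal N (the right-hand side begins with the left-hand side itself).

D → D g: LEFT RECURSIVE (starts with D)
D → D g D: LEFT RECURSIVE (starts with D)
D → id D: starts with id
D → T T: starts with T
T → id id: starts with id

The grammar has direct left recursion on: D.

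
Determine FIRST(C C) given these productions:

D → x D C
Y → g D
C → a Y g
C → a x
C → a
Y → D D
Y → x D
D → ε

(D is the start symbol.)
FIRST sets of the non-terminals involved (from the grammar, by fixed-point iteration):
  FIRST(C) = { 'a' }

To compute FIRST(C C), process the symbols left to right:
Symbol C is a non-terminal. Add FIRST(C) \ {ε} = { 'a' }
C is not nullable (ε ∉ FIRST(C)), so stop here.
FIRST(C C) = { 'a' }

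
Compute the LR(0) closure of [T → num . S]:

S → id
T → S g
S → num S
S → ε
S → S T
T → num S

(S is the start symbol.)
Start with: [T → num . S]
  [T → num . S] has the dot before S: add [S → . id], [S → . num S], [S → .], [S → . S T]
No further items can be added.

CLOSURE = { [S → . S T], [S → . id], [S → . num S], [S → .], [T → num . S] }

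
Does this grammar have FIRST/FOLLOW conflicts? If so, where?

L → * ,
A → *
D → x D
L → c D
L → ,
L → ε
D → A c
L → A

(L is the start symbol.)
No FIRST/FOLLOW conflicts.

A FIRST/FOLLOW conflict occurs when a non-terminal N has a nullable alternative N → β (β ⇒* ε) and another alternative N → α with FIRST(α) ∩ FOLLOW(N) ≠ ∅: on such a lookahead the parser cannot decide between expanding α and letting N vanish via β.

Nullable non-terminals: L.
FIRST sets used below: FIRST(A) = { '*' }

L: nullable alternative(s) L → ε; FOLLOW(L) = { $ }
  L → * ,: FIRST \ {ε} = { '*' } — disjoint from FOLLOW(L)
  L → c D: FIRST \ {ε} = { 'c' } — disjoint from FOLLOW(L)
  L → ,: FIRST \ {ε} = { ',' } — disjoint from FOLLOW(L)
  L → ε: FIRST \ {ε} = { } — this is the only nullable alternative, skip
  L → A: FIRST \ {ε} = { '*' } — disjoint from FOLLOW(L)

A, D have no nullable alternative, so no FIRST/FOLLOW check is needed there.

No FIRST/FOLLOW conflicts found.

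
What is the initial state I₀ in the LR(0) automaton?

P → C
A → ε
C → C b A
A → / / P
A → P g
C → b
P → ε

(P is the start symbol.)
First, augment the grammar with P' → P
I₀ = CLOSURE({ [P' → . P] }):
  [P' → . P] has the dot before P: add [P → . C], [P → .]
  [P → . C] has the dot before C: add [C → . C b A], [C → . b]
No further items can be added.

I₀ = { [C → . C b A], [C → . b], [P → . C], [P → .], [P' → . P] }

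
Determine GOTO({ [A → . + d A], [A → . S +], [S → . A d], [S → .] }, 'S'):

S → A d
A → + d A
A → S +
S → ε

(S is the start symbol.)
{ [A → S . +] }

GOTO(I, 'S') = CLOSURE({ [A → αX.β] : [A → α.Xβ] ∈ I, X = 'S' })

Items with dot before 'S', with the dot advanced:
  [A → . S +] → [A → S . +]
Closure adds nothing (no advanced item has the dot before a non-terminal).

GOTO = { [A → S . +] }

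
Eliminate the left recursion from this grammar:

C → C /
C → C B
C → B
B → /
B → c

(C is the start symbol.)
C is directly left-recursive. The standard transformation for
  A → A α₁ | ... | A α_m | β₁ | ... | β_n
is
  A  → β₁ A' | ... | β_n A'
  A' → α₁ A' | ... | α_m A' | ε

C → B becomes C → B C'
C → C / becomes C' → / C'
C → C B becomes C' → B C'
Add C' → ε

Productions for other non-terminals are unchanged:
  B → /
  B → c

Resulting grammar:
C → B C'
C' → / C'
C' → B C'
C' → ε
B → /
B → c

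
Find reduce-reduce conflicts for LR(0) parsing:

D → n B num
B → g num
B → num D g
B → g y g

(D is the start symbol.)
No reduce-reduce conflicts

A reduce-reduce conflict occurs when an LR(0) state has two complete items [A → α .] and [B → β .] — both call for a reduction, and with no lookahead the parser cannot choose between them.

Augment with D' → D and build the canonical LR(0) collection (I0 = CLOSURE({[D' → . D]}), then GOTO on every symbol after a dot until no new states appear). It has 12 states:
  I0: { [D → . n B num], [D' → . D] }  — shift
  I1: { [D' → D .] }  — accept
  I2: { [B → . g num], [B → . g y g], [B → . num D g], [D → n . B num] }  — shift
  I3: { [D → n B . num] }  — shift
  I4: { [B → g . num], [B → g . y g] }  — shift
  I5: { [B → num . D g], [D → . n B num] }  — shift
  I6: { [B → num D . g] }  — shift
  I7: { [B → num D g .] }  — reduce
  I8: { [B → g num .] }  — reduce
  I9: { [B → g y . g] }  — shift
  I10: { [B → g y g .] }  — reduce
  I11: { [D → n B num .] }  — reduce

No state contains more than one complete item.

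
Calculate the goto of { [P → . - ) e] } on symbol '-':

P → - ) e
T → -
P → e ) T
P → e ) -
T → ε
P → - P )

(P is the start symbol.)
{ [P → - . ) e] }

GOTO(I, '-') = CLOSURE({ [A → αX.β] : [A → α.Xβ] ∈ I, X = '-' })

Items with dot before '-', with the dot advanced:
  [P → . - ) e] → [P → - . ) e]
Closure adds nothing (no advanced item has the dot before a non-terminal).

GOTO = { [P → - . ) e] }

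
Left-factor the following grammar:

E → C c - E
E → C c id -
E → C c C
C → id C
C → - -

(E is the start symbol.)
Left-factoring transforms A → αβ₁ | αβ₂ into A → αA' and A' → β₁ | β₂
(α is the longest common prefix among the alternatives). Repeat until
no nonterminal has two alternatives with a common prefix.

Round 1: E has alternatives sharing prefix 'C c'. Introduce E': E → C c E'
  Add: E' → - E
  Add: E' → id -
  Add: E' → C

No remaining common prefixes — done.

Resulting grammar:
E → C c E'
E' → - E
E' → id -
E' → C
C → id C
C → - -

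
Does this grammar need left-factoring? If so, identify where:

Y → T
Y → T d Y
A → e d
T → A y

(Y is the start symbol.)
Left-factoring is needed when two productions for the same non-terminal
share a common prefix on the right-hand side.

Productions for Y:
  Y → T
  Y → T d Y

Found common prefix 'T' in productions for Y

Answer: Yes, Y has productions with common prefix 'T'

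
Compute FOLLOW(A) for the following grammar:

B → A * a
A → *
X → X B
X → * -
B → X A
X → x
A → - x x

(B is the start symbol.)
{ $, '*', '-', 'x' }

In B → A * a: A is followed by '*' a, add FIRST('*' a) \ {ε} = { '*' }
In B → X A: A is at the end, add FOLLOW(B)

The FOLLOW sets referred to above (computed the same way, to a fixed point):
  FOLLOW(B) = { $, '*', '-', 'x' }

Taking the union: FOLLOW(A) = { $, '*', '-', 'x' }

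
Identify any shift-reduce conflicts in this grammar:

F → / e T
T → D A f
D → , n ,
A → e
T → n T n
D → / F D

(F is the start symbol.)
A shift-reduce conflict occurs when an LR(0) state has both:
  - a complete (reduce) item [A → α .] (dot at the end), and
  - a shift item [B → β . c γ] (dot before a terminal).

Augment with F' → F and build the canonical LR(0) collection (I0 = CLOSURE({[F' → . F]}), then GOTO on every symbol after a dot until no new states appear). It has 18 states:
  I0: { [F → . / e T], [F' → . F] }  — shift
  I1: { [F → / . e T] }  — shift
  I2: { [F' → F .] }  — accept
  I3: { [D → . , n ,], [D → . / F D], [F → / e . T], [T → . D A f], [T → . n T n] }  — shift
  I4: { [D → , . n ,] }  — shift
  I5: { [D → / . F D], [F → . / e T] }  — shift
  I6: { [A → . e], [T → D . A f] }  — shift
  I7: { [F → / e T .] }  — reduce
  I8: { [D → . , n ,], [D → . / F D], [T → . D A f], [T → . n T n], [T → n . T n] }  — shift
  I9: { [T → n T . n] }  — shift
  I10: { [T → n T n .] }  — reduce
  I11: { [T → D A . f] }  — shift
  I12: { [A → e .] }  — reduce
  I13: { [T → D A f .] }  — reduce
  I14: { [D → . , n ,], [D → . / F D], [D → / F . D] }  — shift
  I15: { [D → / F D .] }  — reduce
  I16: { [D → , n . ,] }  — shift
  I17: { [D → , n , .] }  — reduce

No state contains both a complete item and a shift item.

Answer: No shift-reduce conflicts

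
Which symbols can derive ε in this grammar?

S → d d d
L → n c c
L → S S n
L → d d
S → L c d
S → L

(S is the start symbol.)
None

A non-terminal is nullable if it can derive ε (the empty string): either it has an ε-production, or it has a production whose right-hand side consists entirely of nullable non-terminals.

There are no ε-productions, so no non-terminal can derive ε.
No non-terminals are nullable.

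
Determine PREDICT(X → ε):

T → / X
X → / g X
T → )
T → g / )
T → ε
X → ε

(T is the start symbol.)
PREDICT(X → ε) = (FIRST(RHS) \ {ε}) ∪ (FOLLOW(X) if ε ∈ FIRST(RHS), i.e. RHS ⇒* ε)
The right-hand side is ε (FIRST(ε) = { ε }), so the predict set is FOLLOW(X) = { $ }
PREDICT(X → ε) = { $ }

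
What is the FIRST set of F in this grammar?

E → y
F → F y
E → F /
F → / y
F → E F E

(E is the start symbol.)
FIRST sets of the other non-terminals involved (by the same procedure, iterated to a fixed point):
  FIRST(E) = { '/', 'y' }

From F → F y:
  - F is the symbol being defined: contributes nothing new
    F is not nullable, so stop
From F → / y:
  - '/' is a terminal: add '/' and stop
From F → E F E:
  - E is a non-terminal: add FIRST(E) \ {ε} = { '/', 'y' }
    E is not nullable, so stop

Collecting: FIRST(F) = { '/', 'y' }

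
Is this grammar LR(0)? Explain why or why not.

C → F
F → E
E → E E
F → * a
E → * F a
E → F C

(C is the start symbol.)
No. Shift-reduce conflict between [F → E .] and [E → . * F a]

Augment with C' → C and build the canonical LR(0) collection (I0 = CLOSURE({[C' → . C]}), then GOTO on every symbol after a dot until no new states appear). It has 11 states:
  I0: { [C → . F], [C' → . C], [E → . * F a], [E → . E E], [E → . F C], [F → . * a], [F → . E] }  — shift
  I1: { [E → * . F a], [E → . * F a], [E → . E E], [E → . F C], [F → * . a], [F → . * a], [F → . E] }  — shift
  I2: { [C' → C .] }  — accept
  I3: { [E → . * F a], [E → . E E], [E → . F C], [E → E . E], [F → . * a], [F → . E], [F → E .] }  — shift, reduce
  I4: { [C → . F], [C → F .], [E → . * F a], [E → . E E], [E → . F C], [E → F . C], [F → . * a], [F → . E] }  — shift, reduce
  I5: { [E → F C .] }  — reduce
  I6: { [E → . * F a], [E → . E E], [E → . F C], [E → E . E], [E → E E .], [F → . * a], [F → . E], [F → E .] }  — shift, 2 reduces
  I7: { [C → . F], [E → . * F a], [E → . E E], [E → . F C], [E → F . C], [F → . * a], [F → . E] }  — shift
  I8: { [C → . F], [E → * F . a], [E → . * F a], [E → . E E], [E → . F C], [E → F . C], [F → . * a], [F → . E] }  — shift
  I9: { [F → * a .] }  — reduce
  I10: { [E → * F a .] }  — reduce

Conflict in state I3:
  Shift-reduce conflict between [F → E .] and [E → . * F a]
So the grammar is NOT LR(0).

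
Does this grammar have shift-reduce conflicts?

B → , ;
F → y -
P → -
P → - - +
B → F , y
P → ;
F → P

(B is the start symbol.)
A shift-reduce conflict occurs when an LR(0) state has both:
  - a complete (reduce) item [A → α .] (dot at the end), and
  - a shift item [B → β . c γ] (dot before a terminal).

Augment with B' → B and build the canonical LR(0) collection (I0 = CLOSURE({[B' → . B]}), then GOTO on every symbol after a dot until no new states appear). It has 14 states:
  I0: { [B → . , ;], [B → . F , y], [B' → . B], [F → . P], [F → . y -], [P → . - - +], [P → . -], [P → . ;] }  — shift
  I1: { [B → , . ;] }  — shift
  I2: { [P → - . - +], [P → - .] }  — shift, reduce
  I3: { [P → ; .] }  — reduce
  I4: { [B' → B .] }  — accept
  I5: { [B → F . , y] }  — shift
  I6: { [F → P .] }  — reduce
  I7: { [F → y . -] }  — shift
  I8: { [F → y - .] }  — reduce
  I9: { [B → F , . y] }  — shift
  I10: { [B → F , y .] }  — reduce
  I11: { [P → - - . +] }  — shift
  I12: { [P → - - + .] }  — reduce
  I13: { [B → , ; .] }  — reduce

I2 contains reduce item [P → - .] and shift item [P → - . - +] — shift-reduce conflict.

Answer: Yes — I2: [P → - .] vs [P → - . - +]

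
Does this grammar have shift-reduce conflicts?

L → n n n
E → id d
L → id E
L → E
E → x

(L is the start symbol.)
No shift-reduce conflicts

A shift-reduce conflict occurs when an LR(0) state has both:
  - a complete (reduce) item [A → α .] (dot at the end), and
  - a shift item [B → β . c γ] (dot before a terminal).

Augment with L' → L and build the canonical LR(0) collection (I0 = CLOSURE({[L' → . L]}), then GOTO on every symbol after a dot until no new states appear). It has 11 states:
  I0: { [E → . id d], [E → . x], [L → . E], [L → . id E], [L → . n n n], [L' → . L] }  — shift
  I1: { [L → E .] }  — reduce
  I2: { [L' → L .] }  — accept
  I3: { [E → . id d], [E → . x], [E → id . d], [L → id . E] }  — shift
  I4: { [L → n . n n] }  — shift
  I5: { [E → x .] }  — reduce
  I6: { [L → n n . n] }  — shift
  I7: { [L → n n n .] }  — reduce
  I8: { [L → id E .] }  — reduce
  I9: { [E → id d .] }  — reduce
  I10: { [E → id . d] }  — shift

No state contains both a complete item and a shift item.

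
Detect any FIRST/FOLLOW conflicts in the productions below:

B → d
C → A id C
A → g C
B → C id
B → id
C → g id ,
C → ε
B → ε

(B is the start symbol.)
No FIRST/FOLLOW conflicts.

A FIRST/FOLLOW conflict occurs when a non-terminal N has a nullable alternative N → β (β ⇒* ε) and another alternative N → α with FIRST(α) ∩ FOLLOW(N) ≠ ∅: on such a lookahead the parser cannot decide between expanding α and letting N vanish via β.

Nullable non-terminals: B, C.
FIRST sets used below: FIRST(C) = { 'g', ε }, FIRST(A) = { 'g' }

B: nullable alternative(s) B → ε; FOLLOW(B) = { $ }
  B → d: FIRST \ {ε} = { 'd' } — disjoint from FOLLOW(B)
  B → C id: FIRST \ {ε} = { 'g', 'id' } — disjoint from FOLLOW(B)
  B → id: FIRST \ {ε} = { 'id' } — disjoint from FOLLOW(B)
  B → ε: FIRST \ {ε} = { } — this is the only nullable alternative, skip

C: nullable alternative(s) C → ε; FOLLOW(C) = { 'id' }
  C → A id C: FIRST \ {ε} = { 'g' } — disjoint from FOLLOW(C)
  C → g id ,: FIRST \ {ε} = { 'g' } — disjoint from FOLLOW(C)
  C → ε: FIRST \ {ε} = { } — this is the only nullable alternative, skip

A has no nullable alternative, so no FIRST/FOLLOW check is needed there.

No FIRST/FOLLOW conflicts found.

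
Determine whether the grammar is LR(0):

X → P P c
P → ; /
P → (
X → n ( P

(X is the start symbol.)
Yes, the grammar is LR(0)

Augment with X' → X and build the canonical LR(0) collection (I0 = CLOSURE({[X' → . X]}), then GOTO on every symbol after a dot until no new states appear). It has 11 states:
  I0: { [P → . (], [P → . ; /], [X → . P P c], [X → . n ( P], [X' → . X] }  — shift
  I1: { [P → ( .] }  — reduce
  I2: { [P → ; . /] }  — shift
  I3: { [P → . (], [P → . ; /], [X → P . P c] }  — shift
  I4: { [X' → X .] }  — accept
  I5: { [X → n . ( P] }  — shift
  I6: { [P → . (], [P → . ; /], [X → n ( . P] }  — shift
  I7: { [X → n ( P .] }  — reduce
  I8: { [X → P P . c] }  — shift
  I9: { [X → P P c .] }  — reduce
  I10: { [P → ; / .] }  — reduce

Every state is either a pure shift/goto state or contains exactly one complete item and nothing to shift — no conflicts. The grammar is LR(0).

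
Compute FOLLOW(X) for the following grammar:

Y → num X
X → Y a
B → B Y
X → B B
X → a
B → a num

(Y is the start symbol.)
{ $, 'a', 'num' }

In Y → num X: X is at the end, add FOLLOW(Y)

The FOLLOW sets referred to above (computed the same way, to a fixed point):
  FOLLOW(Y) = { $, 'a', 'num' }

Taking the union: FOLLOW(X) = { $, 'a', 'num' }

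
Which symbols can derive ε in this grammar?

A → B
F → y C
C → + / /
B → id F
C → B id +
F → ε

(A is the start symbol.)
ε-productions: F → ε
So F is immediately nullable.
No further non-terminal can be added: every production for the remaining non-terminals contains a terminal or a non-nullable non-terminal.
Nullable = { 'F' }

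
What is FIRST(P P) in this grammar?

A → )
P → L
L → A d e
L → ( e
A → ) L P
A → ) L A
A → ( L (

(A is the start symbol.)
FIRST sets of the non-terminals involved (from the grammar, by fixed-point iteration):
  FIRST(P) = { '(', ')' }

To compute FIRST(P P), process the symbols left to right:
Symbol P is a non-terminal. Add FIRST(P) \ {ε} = { '(', ')' }
P is not nullable (ε ∉ FIRST(P)), so stop here.
FIRST(P P) = { '(', ')' }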